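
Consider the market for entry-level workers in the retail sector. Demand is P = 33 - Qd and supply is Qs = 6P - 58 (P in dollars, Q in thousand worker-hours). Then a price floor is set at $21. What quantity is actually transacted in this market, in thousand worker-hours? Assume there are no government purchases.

12

Rearranging demand gives Qd = 33 - P. Setting quantity demanded equal to quantity supplied, 33 - P = 6P - 58, gives P* = 13 and Q* = 20.
Since 21 > 13, the floor is binding.
At P = 21: Qd = 33 - 21 = 12 and Qs = 6·21 - 58 = 68.
The quantity actually transacted is the short side, demand: 12.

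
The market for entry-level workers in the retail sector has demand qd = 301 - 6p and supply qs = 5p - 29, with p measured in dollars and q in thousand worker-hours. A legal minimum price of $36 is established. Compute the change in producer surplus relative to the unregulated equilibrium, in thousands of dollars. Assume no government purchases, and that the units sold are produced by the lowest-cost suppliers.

Setting quantity demanded equal to quantity supplied, 301 - 6p = 5p - 29, gives p* = 30 and q* = 121.
Because the floor (36) lies above the market-clearing price, it is binding.
At p = 36: qd = 301 - 6·36 = 85 and qs = 5·36 - 29 = 151.
Producer surplus without the control is ½ · (30 - 5.8) · 121 = 1464.1.
With the floor, 85 units are sold at 36. The supply price at q = 85 is 22.8, so PS = ½ · [(36 - 5.8) + (36 - 22.8)] · 85 = 1844.5.
Change in producer surplus = 1844.5 - 1464.1 = 380.4.

380.4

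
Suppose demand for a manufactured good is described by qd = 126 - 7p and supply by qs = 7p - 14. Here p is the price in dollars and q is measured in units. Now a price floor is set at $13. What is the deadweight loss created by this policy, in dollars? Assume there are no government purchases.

In a free market, 126 - 7p = 7p - 14 gives the equilibrium p* = 10, q* = 56.
The floor of 13 is above the equilibrium price 10, so it binds.
At p = 13: qd = 126 - 7·13 = 35 and qs = 7·13 - 14 = 77.
Quantity traded falls to 35. At q = 35 the demand price is (126 - 35)/7 = 13 and the supply price is (14 + 35)/7 = 7.
Deadweight loss = ½ · (13 - 7) · (56 - 35) = ½ · 6 · 21 = 63.

63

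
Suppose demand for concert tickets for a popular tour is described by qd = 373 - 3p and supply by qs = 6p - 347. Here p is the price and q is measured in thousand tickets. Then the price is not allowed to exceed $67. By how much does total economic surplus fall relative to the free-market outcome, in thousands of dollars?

Equilibrium: 373 - 3p = 6p - 347, so 720 = 9p and p* = 80, q* = 133.
Since 67 < 80, the ceiling is binding.
At p = 67: qd = 373 - 3·67 = 172 and qs = 6·67 - 347 = 55.
Quantity traded falls to 55. At q = 55 the demand price is (373 - 55)/3 = 106 and the supply price is (347 + 55)/6 = 67.
Deadweight loss = ½ · (106 - 67) · (133 - 55) = ½ · 39 · 78 = 1521.

1521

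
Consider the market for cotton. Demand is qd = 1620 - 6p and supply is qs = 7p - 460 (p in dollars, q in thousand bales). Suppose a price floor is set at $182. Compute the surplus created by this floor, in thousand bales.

286

Without the control the market clears where 1620 - 6p = 7p - 460, i.e. p* = 160 and q* = 660.
Because the floor (182) lies above the market-clearing price, it is binding.
At p = 182: qd = 1620 - 6·182 = 528 and qs = 7·182 - 460 = 814.
Surplus = qs - qd = 814 - 528 = 286.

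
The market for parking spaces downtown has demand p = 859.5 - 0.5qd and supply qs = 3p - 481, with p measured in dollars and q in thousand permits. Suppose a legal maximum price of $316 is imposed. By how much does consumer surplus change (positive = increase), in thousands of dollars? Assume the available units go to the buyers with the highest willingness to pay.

Rearranging demand gives qd = 1719 - 2p. In a free market, 1719 - 2p = 3p - 481 gives the equilibrium p* = 440, q* = 839.
The ceiling of 316 is below the equilibrium price 440, so it binds.
At p = 316: qd = 1719 - 2·316 = 1087 and qs = 3·316 - 481 = 467.
Consumer surplus without the control is ½ · (859.5 - 440) · 839 = 175980.25.
With the ceiling, 467 units are sold at 316 (assume they go to the highest-value buyers). The demand price at q = 467 is 626, so CS = ½ · [(859.5 - 316) + (626 - 316)] · 467 = 199292.25.
Change in consumer surplus = 199292.25 - 175980.25 = 23312.

23312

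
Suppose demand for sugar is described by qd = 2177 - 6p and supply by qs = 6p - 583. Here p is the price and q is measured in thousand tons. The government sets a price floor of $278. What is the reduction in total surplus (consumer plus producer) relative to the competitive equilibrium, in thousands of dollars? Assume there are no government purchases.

13824

In a free market, 2177 - 6p = 6p - 583 gives the equilibrium p* = 230, q* = 797.
Since 278 > 230, the floor is binding.
At p = 278: qd = 2177 - 6·278 = 509 and qs = 6·278 - 583 = 1085.
Quantity traded falls to 509. At q = 509 the demand price is (2177 - 509)/6 = 278 and the supply price is (583 + 509)/6 = 182.
Deadweight loss = ½ · (278 - 182) · (797 - 509) = ½ · 96 · 288 = 13824.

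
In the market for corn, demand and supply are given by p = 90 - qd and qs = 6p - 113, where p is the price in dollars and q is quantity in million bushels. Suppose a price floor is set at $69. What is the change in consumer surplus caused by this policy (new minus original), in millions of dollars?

Rearranging demand gives qd = 90 - p. In a free market, 90 - p = 6p - 113 gives the equilibrium p* = 29, q* = 61.
Since 69 > 29, the floor is binding.
At p = 69: qd = 90 - 69 = 21 and qs = 6·69 - 113 = 301.
Consumer surplus without the control is ½ · (90 - 29) · 61 = 1860.5.
With the floor, consumers buy 21 units at 69, so CS = ½ · (90 - 69) · 21 = 220.5.
Change in consumer surplus = 220.5 - 1860.5 = -1640.

-1640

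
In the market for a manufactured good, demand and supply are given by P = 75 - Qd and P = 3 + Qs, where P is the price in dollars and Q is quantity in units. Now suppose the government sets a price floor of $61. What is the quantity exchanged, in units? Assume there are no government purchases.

14

Rearranging demand gives Qd = 75 - P; rearranging supply gives Qs = P - 3. Equilibrium: 75 - P = P - 3, so 78 = 2P and P* = 39, Q* = 36.
Because the floor (61) lies above the market-clearing price, it is binding.
At P = 61: Qd = 75 - 61 = 14 and Qs = 61 - 3 = 58.
The quantity actually transacted is the short side, demand: 14.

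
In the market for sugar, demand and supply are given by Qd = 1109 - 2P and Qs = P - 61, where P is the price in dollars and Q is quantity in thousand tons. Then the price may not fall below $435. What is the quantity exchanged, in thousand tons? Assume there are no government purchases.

239

Without the control the market clears where 1109 - 2P = P - 61, i.e. P* = 390 and Q* = 329.
Because the floor (435) lies above the market-clearing price, it is binding.
At P = 435: Qd = 1109 - 2·435 = 239 and Qs = 435 - 61 = 374.
The quantity actually transacted is the short side, demand: 239.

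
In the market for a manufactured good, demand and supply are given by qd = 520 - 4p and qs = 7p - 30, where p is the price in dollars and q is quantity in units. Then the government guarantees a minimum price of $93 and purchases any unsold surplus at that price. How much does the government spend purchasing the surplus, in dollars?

Equilibrium: 520 - 4p = 7p - 30, so 550 = 11p and p* = 50, q* = 320.
The floor of 93 is above the equilibrium price 50, so it binds.
At p = 93: qd = 520 - 4·93 = 148 and qs = 7·93 - 30 = 621.
Surplus = qs - qd = 473.
Government expenditure = surplus × support price = 473 × 93 = 43989.

43989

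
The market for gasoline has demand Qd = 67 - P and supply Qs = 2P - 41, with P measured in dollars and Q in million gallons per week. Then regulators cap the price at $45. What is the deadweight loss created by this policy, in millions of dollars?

0

Setting quantity demanded equal to quantity supplied, 67 - P = 2P - 41, gives P* = 36 and Q* = 31.
Since 45 is above P* = 36, the ceiling does not bind and the free-market outcome prevails.
Since the control does not bind, no trades are prevented and deadweight loss is zero.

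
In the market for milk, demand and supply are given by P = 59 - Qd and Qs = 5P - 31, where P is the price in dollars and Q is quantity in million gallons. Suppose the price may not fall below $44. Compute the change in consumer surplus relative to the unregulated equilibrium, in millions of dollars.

Rearranging demand gives Qd = 59 - P. Without the control the market clears where 59 - P = 5P - 31, i.e. P* = 15 and Q* = 44.
Because the floor (44) lies above the market-clearing price, it is binding.
At P = 44: Qd = 59 - 44 = 15 and Qs = 5·44 - 31 = 189.
Consumer surplus without the control is ½ · (59 - 15) · 44 = 968.
With the floor, consumers buy 15 units at 44, so CS = ½ · (59 - 44) · 15 = 112.5.
Change in consumer surplus = 112.5 - 968 = -855.5.

-855.5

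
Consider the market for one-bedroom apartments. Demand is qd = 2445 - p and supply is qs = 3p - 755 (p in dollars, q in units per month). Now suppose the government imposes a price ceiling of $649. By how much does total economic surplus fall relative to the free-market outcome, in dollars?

In a free market, 2445 - p = 3p - 755 gives the equilibrium p* = 800, q* = 1645.
Because the ceiling (649) lies below the market-clearing price, it is binding.
At p = 649: qd = 2445 - 649 = 1796 and qs = 3·649 - 755 = 1192.
Quantity traded falls to 1192. At q = 1192 the demand price is 2445 - 1192 = 1253 and the supply price is (755 + 1192)/3 = 649.
Deadweight loss = ½ · (1253 - 649) · (1645 - 1192) = ½ · 604 · 453 = 136806.

136806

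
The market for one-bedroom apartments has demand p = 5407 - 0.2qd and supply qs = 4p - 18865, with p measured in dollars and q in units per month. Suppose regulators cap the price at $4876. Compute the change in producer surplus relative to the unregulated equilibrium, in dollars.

Rearranging demand gives qd = 27035 - 5p. In a free market, 27035 - 5p = 4p - 18865 gives the equilibrium p* = 5100, q* = 1535.
Since 4876 < 5100, the ceiling is binding.
At p = 4876: qd = 27035 - 5·4876 = 2655 and qs = 4·4876 - 18865 = 639.
Producer surplus without the control is ½ · (5100 - 4716.25) · 1535 = 294528.125.
With the ceiling, producers sell 639 units at 4876, so PS = ½ · (4876 - 4716.25) · 639 = 51040.125.
Change in producer surplus = 51040.125 - 294528.125 = -243488.

-243488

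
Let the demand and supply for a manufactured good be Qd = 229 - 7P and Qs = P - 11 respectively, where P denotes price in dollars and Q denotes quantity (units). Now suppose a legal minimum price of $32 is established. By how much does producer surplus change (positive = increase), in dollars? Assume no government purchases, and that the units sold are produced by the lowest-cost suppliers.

Equilibrium: 229 - 7P = P - 11, so 240 = 8P and P* = 30, Q* = 19.
The floor of 32 is above the equilibrium price 30, so it binds.
At P = 32: Qd = 229 - 7·32 = 5 and Qs = 32 - 11 = 21.
Producer surplus without the control is ½ · (30 - 11) · 19 = 180.5.
With the floor, 5 units are sold at 32. The supply price at Q = 5 is 16, so PS = ½ · [(32 - 11) + (32 - 16)] · 5 = 92.5.
Change in producer surplus = 92.5 - 180.5 = -88.

-88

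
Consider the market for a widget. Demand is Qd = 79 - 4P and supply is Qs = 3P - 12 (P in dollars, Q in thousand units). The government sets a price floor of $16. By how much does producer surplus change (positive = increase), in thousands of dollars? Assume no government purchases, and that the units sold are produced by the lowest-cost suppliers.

21

Setting quantity demanded equal to quantity supplied, 79 - 4P = 3P - 12, gives P* = 13 and Q* = 27.
Because the floor (16) lies above the market-clearing price, it is binding.
At P = 16: Qd = 79 - 4·16 = 15 and Qs = 3·16 - 12 = 36.
Producer surplus without the control is ½ · (13 - 4) · 27 = 121.5.
With the floor, 15 units are sold at 16. The supply price at Q = 15 is 9, so PS = ½ · [(16 - 4) + (16 - 9)] · 15 = 142.5.
Change in producer surplus = 142.5 - 121.5 = 21.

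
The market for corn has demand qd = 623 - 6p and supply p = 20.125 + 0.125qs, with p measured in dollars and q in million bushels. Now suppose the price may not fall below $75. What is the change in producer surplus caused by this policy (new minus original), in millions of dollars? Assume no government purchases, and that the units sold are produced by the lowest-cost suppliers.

Rearranging supply gives qs = 8p - 161. Setting quantity demanded equal to quantity supplied, 623 - 6p = 8p - 161, gives p* = 56 and q* = 287.
Because the floor (75) lies above the market-clearing price, it is binding.
At p = 75: qd = 623 - 6·75 = 173 and qs = 8·75 - 161 = 439.
Producer surplus without the control is ½ · (56 - 20.125) · 287 = 5148.0625.
With the floor, 173 units are sold at 75. The supply price at q = 173 is 41.75, so PS = ½ · [(75 - 20.125) + (75 - 41.75)] · 173 = 7622.8125.
Change in producer surplus = 7622.8125 - 5148.0625 = 2474.75.

2474.75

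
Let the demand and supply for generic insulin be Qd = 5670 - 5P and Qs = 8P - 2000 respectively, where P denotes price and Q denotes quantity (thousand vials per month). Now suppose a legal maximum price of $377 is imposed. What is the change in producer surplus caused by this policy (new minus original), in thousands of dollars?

-397884

In a free market, 5670 - 5P = 8P - 2000 gives the equilibrium P* = 590, Q* = 2720.
Because the ceiling (377) lies below the market-clearing price, it is binding.
At P = 377: Qd = 5670 - 5·377 = 3785 and Qs = 8·377 - 2000 = 1016.
Producer surplus without the control is ½ · (590 - 250) · 2720 = 462400.
With the ceiling, producers sell 1016 units at 377, so PS = ½ · (377 - 250) · 1016 = 64516.
Change in producer surplus = 64516 - 462400 = -397884.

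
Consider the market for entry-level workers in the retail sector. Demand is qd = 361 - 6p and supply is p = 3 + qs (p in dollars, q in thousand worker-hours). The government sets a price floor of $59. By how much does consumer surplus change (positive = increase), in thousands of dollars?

Rearranging supply gives qs = p - 3. Equilibrium: 361 - 6p = p - 3, so 364 = 7p and p* = 52, q* = 49.
The floor of 59 is above the equilibrium price 52, so it binds.
At p = 59: qd = 361 - 6·59 = 7 and qs = 59 - 3 = 56.
Consumer surplus without the control is ½ · (361/6 - 52) · 49 = 2401/12.
With the floor, consumers buy 7 units at 59, so CS = ½ · (361/6 - 59) · 7 = 49/12.
Change in consumer surplus = 49/12 - 2401/12 = -196.

-196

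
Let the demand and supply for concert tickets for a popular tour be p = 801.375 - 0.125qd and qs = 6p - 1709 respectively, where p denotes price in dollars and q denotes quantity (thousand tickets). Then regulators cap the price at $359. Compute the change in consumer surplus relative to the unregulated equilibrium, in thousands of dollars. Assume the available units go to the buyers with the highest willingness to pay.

-11547.25

Rearranging demand gives qd = 6411 - 8p. Setting quantity demanded equal to quantity supplied, 6411 - 8p = 6p - 1709, gives p* = 580 and q* = 1771.
The ceiling of 359 is below the equilibrium price 580, so it binds.
At p = 359: qd = 6411 - 8·359 = 3539 and qs = 6·359 - 1709 = 445.
Consumer surplus without the control is ½ · (801.375 - 580) · 1771 = 196027.5625.
With the ceiling, 445 units are sold at 359 (assume they go to the highest-value buyers). The demand price at q = 445 is 745.75, so CS = ½ · [(801.375 - 359) + (745.75 - 359)] · 445 = 184480.3125.
Change in consumer surplus = 184480.3125 - 196027.5625 = -11547.25.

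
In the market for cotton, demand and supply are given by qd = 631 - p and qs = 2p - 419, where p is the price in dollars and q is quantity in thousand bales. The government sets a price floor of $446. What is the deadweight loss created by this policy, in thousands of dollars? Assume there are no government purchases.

Without the control the market clears where 631 - p = 2p - 419, i.e. p* = 350 and q* = 281.
The floor of 446 is above the equilibrium price 350, so it binds.
At p = 446: qd = 631 - 446 = 185 and qs = 2·446 - 419 = 473.
Quantity traded falls to 185. At q = 185 the demand price is 631 - 185 = 446 and the supply price is (419 + 185)/2 = 302.
Deadweight loss = ½ · (446 - 302) · (281 - 185) = ½ · 144 · 96 = 6912.

6912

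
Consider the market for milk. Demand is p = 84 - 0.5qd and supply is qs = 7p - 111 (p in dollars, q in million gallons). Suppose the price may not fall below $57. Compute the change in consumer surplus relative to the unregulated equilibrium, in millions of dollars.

-2080

Rearranging demand gives qd = 168 - 2p. In a free market, 168 - 2p = 7p - 111 gives the equilibrium p* = 31, q* = 106.
Because the floor (57) lies above the market-clearing price, it is binding.
At p = 57: qd = 168 - 2·57 = 54 and qs = 7·57 - 111 = 288.
Consumer surplus without the control is ½ · (84 - 31) · 106 = 2809.
With the floor, consumers buy 54 units at 57, so CS = ½ · (84 - 57) · 54 = 729.
Change in consumer surplus = 729 - 2809 = -2080.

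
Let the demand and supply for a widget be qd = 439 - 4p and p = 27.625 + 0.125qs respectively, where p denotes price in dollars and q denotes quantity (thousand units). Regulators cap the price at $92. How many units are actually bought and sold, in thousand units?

219

Rearranging supply gives qs = 8p - 221. Without the control the market clears where 439 - 4p = 8p - 221, i.e. p* = 55 and q* = 219.
Since 92 is above p* = 55, the ceiling does not bind and the free-market outcome prevails.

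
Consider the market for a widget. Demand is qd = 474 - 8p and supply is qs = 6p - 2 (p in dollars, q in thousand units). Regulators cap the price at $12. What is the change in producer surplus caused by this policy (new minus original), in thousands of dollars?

-2992

Equilibrium: 474 - 8p = 6p - 2, so 476 = 14p and p* = 34, q* = 202.
Since 12 < 34, the ceiling is binding.
At p = 12: qd = 474 - 8·12 = 378 and qs = 6·12 - 2 = 70.
Producer surplus without the control is ½ · (34 - 1/3) · 202 = 10201/3.
With the ceiling, producers sell 70 units at 12, so PS = ½ · (12 - 1/3) · 70 = 1225/3.
Change in producer surplus = 1225/3 - 10201/3 = -2992.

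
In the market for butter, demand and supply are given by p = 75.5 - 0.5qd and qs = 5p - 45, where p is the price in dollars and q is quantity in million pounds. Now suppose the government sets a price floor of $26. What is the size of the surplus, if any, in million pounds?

Rearranging demand gives qd = 151 - 2p. In a free market, 151 - 2p = 5p - 45 gives the equilibrium p* = 28, q* = 95.
Since 26 is below p* = 28, the floor does not bind and the free-market outcome prevails.
Since the control does not bind, there is no surplus.

0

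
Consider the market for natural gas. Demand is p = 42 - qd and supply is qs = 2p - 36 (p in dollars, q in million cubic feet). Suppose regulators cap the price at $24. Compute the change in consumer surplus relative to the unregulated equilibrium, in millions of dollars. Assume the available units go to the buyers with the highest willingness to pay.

16

Rearranging demand gives qd = 42 - p. Setting quantity demanded equal to quantity supplied, 42 - p = 2p - 36, gives p* = 26 and q* = 16.
The ceiling of 24 is below the equilibrium price 26, so it binds.
At p = 24: qd = 42 - 24 = 18 and qs = 2·24 - 36 = 12.
Consumer surplus without the control is ½ · (42 - 26) · 16 = 128.
With the ceiling, 12 units are sold at 24 (assume they go to the highest-value buyers). The demand price at q = 12 is 30, so CS = ½ · [(42 - 24) + (30 - 24)] · 12 = 144.
Change in consumer surplus = 144 - 128 = 16.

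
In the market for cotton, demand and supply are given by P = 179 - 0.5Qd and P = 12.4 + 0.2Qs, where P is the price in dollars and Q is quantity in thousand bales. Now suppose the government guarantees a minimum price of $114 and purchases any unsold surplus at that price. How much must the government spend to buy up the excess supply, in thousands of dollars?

Rearranging demand gives Qd = 358 - 2P; rearranging supply gives Qs = 5P - 62. Equilibrium: 358 - 2P = 5P - 62, so 420 = 7P and P* = 60, Q* = 238.
The floor of 114 is above the equilibrium price 60, so it binds.
At P = 114: Qd = 358 - 2·114 = 130 and Qs = 5·114 - 62 = 508.
Surplus = Qs - Qd = 378.
Government expenditure = surplus × support price = 378 × 114 = 43092.

43092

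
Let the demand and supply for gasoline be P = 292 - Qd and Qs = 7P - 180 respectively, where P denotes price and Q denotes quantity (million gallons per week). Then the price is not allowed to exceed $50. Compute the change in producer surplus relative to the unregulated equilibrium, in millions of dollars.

-1813.5

Rearranging demand gives Qd = 292 - P. Without the control the market clears where 292 - P = 7P - 180, i.e. P* = 59 and Q* = 233.
Since 50 < 59, the ceiling is binding.
At P = 50: Qd = 292 - 50 = 242 and Qs = 7·50 - 180 = 170.
Producer surplus without the control is ½ · (59 - 180/7) · 233 = 54289/14.
With the ceiling, producers sell 170 units at 50, so PS = ½ · (50 - 180/7) · 170 = 14450/7.
Change in producer surplus = 14450/7 - 54289/14 = -1813.5.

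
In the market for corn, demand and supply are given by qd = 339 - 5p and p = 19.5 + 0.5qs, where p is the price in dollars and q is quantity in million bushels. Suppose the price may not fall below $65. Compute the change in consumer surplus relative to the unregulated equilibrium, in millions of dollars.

Rearranging supply gives qs = 2p - 39. Setting quantity demanded equal to quantity supplied, 339 - 5p = 2p - 39, gives p* = 54 and q* = 69.
Since 65 > 54, the floor is binding.
At p = 65: qd = 339 - 5·65 = 14 and qs = 2·65 - 39 = 91.
Consumer surplus without the control is ½ · (67.8 - 54) · 69 = 476.1.
With the floor, consumers buy 14 units at 65, so CS = ½ · (67.8 - 65) · 14 = 19.6.
Change in consumer surplus = 19.6 - 476.1 = -456.5.

-456.5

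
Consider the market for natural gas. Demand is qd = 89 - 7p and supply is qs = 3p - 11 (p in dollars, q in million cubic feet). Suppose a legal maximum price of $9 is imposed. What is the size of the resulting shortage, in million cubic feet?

In a free market, 89 - 7p = 3p - 11 gives the equilibrium p* = 10, q* = 19.
Since 9 < 10, the ceiling is binding.
At p = 9: qd = 89 - 7·9 = 26 and qs = 3·9 - 11 = 16.
Shortage = qd - qs = 26 - 16 = 10.

10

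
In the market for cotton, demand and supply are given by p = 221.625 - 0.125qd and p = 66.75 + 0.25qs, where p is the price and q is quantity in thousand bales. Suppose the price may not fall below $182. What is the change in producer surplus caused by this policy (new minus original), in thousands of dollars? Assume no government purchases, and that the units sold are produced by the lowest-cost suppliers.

Rearranging demand gives qd = 1773 - 8p; rearranging supply gives qs = 4p - 267. In a free market, 1773 - 8p = 4p - 267 gives the equilibrium p* = 170, q* = 413.
Since 182 > 170, the floor is binding.
At p = 182: qd = 1773 - 8·182 = 317 and qs = 4·182 - 267 = 461.
Producer surplus without the control is ½ · (170 - 66.75) · 413 = 21321.125.
With the floor, 317 units are sold at 182. The supply price at q = 317 is 146, so PS = ½ · [(182 - 66.75) + (182 - 146)] · 317 = 23973.125.
Change in producer surplus = 23973.125 - 21321.125 = 2652.

2652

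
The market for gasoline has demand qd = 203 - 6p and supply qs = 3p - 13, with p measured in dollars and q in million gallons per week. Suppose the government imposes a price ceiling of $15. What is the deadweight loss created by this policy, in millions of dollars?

182.25

In a free market, 203 - 6p = 3p - 13 gives the equilibrium p* = 24, q* = 59.
Because the ceiling (15) lies below the market-clearing price, it is binding.
At p = 15: qd = 203 - 6·15 = 113 and qs = 3·15 - 13 = 32.
Quantity traded falls to 32. At q = 32 the demand price is (203 - 32)/6 = 28.5 and the supply price is (13 + 32)/3 = 15.
Deadweight loss = ½ · (28.5 - 15) · (59 - 32) = ½ · 13.5 · 27 = 182.25.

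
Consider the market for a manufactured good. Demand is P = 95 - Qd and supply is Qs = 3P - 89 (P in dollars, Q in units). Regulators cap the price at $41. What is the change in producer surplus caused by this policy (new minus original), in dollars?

-207.5

Rearranging demand gives Qd = 95 - P. Equilibrium: 95 - P = 3P - 89, so 184 = 4P and P* = 46, Q* = 49.
Since 41 < 46, the ceiling is binding.
At P = 41: Qd = 95 - 41 = 54 and Qs = 3·41 - 89 = 34.
Producer surplus without the control is ½ · (46 - 89/3) · 49 = 2401/6.
With the ceiling, producers sell 34 units at 41, so PS = ½ · (41 - 89/3) · 34 = 578/3.
Change in producer surplus = 578/3 - 2401/6 = -207.5.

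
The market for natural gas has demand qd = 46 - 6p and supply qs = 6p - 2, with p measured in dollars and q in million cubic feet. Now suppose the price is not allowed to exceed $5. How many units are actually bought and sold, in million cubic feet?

Without the control the market clears where 46 - 6p = 6p - 2, i.e. p* = 4 and q* = 22.
The ceiling of 5 is above the equilibrium price 4, so it is not binding; the market clears at p* = 4, q* = 22.

22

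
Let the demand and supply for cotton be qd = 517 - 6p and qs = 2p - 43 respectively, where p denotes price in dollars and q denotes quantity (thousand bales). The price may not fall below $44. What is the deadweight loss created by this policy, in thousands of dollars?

Without the control the market clears where 517 - 6p = 2p - 43, i.e. p* = 70 and q* = 97.
The floor of 44 is below the equilibrium price 70, so it is not binding; the market clears at p* = 70, q* = 97.
Since the control does not bind, no trades are prevented and deadweight loss is zero.

0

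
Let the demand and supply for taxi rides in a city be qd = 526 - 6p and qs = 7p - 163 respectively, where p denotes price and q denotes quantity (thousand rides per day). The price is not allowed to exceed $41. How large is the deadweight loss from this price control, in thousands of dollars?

Without the control the market clears where 526 - 6p = 7p - 163, i.e. p* = 53 and q* = 208.
Because the ceiling (41) lies below the market-clearing price, it is binding.
At p = 41: qd = 526 - 6·41 = 280 and qs = 7·41 - 163 = 124.
Quantity traded falls to 124. At q = 124 the demand price is (526 - 124)/6 = 67 and the supply price is (163 + 124)/7 = 41.
Deadweight loss = ½ · (67 - 41) · (208 - 124) = ½ · 26 · 84 = 1092.

1092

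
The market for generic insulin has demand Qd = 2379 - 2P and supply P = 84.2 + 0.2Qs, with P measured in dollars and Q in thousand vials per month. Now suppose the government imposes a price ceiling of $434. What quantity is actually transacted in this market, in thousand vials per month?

1579

Rearranging supply gives Qs = 5P - 421. Equilibrium: 2379 - 2P = 5P - 421, so 2800 = 7P and P* = 400, Q* = 1579.
The ceiling of 434 is above the equilibrium price 400, so it is not binding; the market clears at P* = 400, Q* = 1579.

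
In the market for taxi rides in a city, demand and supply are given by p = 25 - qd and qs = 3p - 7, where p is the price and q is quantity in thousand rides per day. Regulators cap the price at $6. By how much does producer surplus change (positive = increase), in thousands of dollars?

Rearranging demand gives qd = 25 - p. Setting quantity demanded equal to quantity supplied, 25 - p = 3p - 7, gives p* = 8 and q* = 17.
The ceiling of 6 is below the equilibrium price 8, so it binds.
At p = 6: qd = 25 - 6 = 19 and qs = 3·6 - 7 = 11.
Producer surplus without the control is ½ · (8 - 7/3) · 17 = 289/6.
With the ceiling, producers sell 11 units at 6, so PS = ½ · (6 - 7/3) · 11 = 121/6.
Change in producer surplus = 121/6 - 289/6 = -28.

-28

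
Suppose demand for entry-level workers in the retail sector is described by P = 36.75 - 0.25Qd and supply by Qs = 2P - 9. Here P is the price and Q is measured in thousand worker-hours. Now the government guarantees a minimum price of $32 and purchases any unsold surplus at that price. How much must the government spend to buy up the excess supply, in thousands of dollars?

Rearranging demand gives Qd = 147 - 4P. Without the control the market clears where 147 - 4P = 2P - 9, i.e. P* = 26 and Q* = 43.
The floor of 32 is above the equilibrium price 26, so it binds.
At P = 32: Qd = 147 - 4·32 = 19 and Qs = 2·32 - 9 = 55.
Surplus = Qs - Qd = 36.
Government expenditure = surplus × support price = 36 × 32 = 1152.

1152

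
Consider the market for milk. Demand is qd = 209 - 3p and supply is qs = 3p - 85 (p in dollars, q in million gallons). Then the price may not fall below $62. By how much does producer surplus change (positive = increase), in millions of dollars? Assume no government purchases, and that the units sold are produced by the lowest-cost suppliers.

45.5

Setting quantity demanded equal to quantity supplied, 209 - 3p = 3p - 85, gives p* = 49 and q* = 62.
The floor of 62 is above the equilibrium price 49, so it binds.
At p = 62: qd = 209 - 3·62 = 23 and qs = 3·62 - 85 = 101.
Producer surplus without the control is ½ · (49 - 85/3) · 62 = 1922/3.
With the floor, 23 units are sold at 62. The supply price at q = 23 is 36, so PS = ½ · [(62 - 85/3) + (62 - 36)] · 23 = 4117/6.
Change in producer surplus = 4117/6 - 1922/3 = 45.5.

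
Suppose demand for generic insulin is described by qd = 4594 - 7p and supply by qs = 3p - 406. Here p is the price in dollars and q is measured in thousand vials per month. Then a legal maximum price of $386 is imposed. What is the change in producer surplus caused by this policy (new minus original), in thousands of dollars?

Setting quantity demanded equal to quantity supplied, 4594 - 7p = 3p - 406, gives p* = 500 and q* = 1094.
The ceiling of 386 is below the equilibrium price 500, so it binds.
At p = 386: qd = 4594 - 7·386 = 1892 and qs = 3·386 - 406 = 752.
Producer surplus without the control is ½ · (500 - 406/3) · 1094 = 598418/3.
With the ceiling, producers sell 752 units at 386, so PS = ½ · (386 - 406/3) · 752 = 282752/3.
Change in producer surplus = 282752/3 - 598418/3 = -105222.

-105222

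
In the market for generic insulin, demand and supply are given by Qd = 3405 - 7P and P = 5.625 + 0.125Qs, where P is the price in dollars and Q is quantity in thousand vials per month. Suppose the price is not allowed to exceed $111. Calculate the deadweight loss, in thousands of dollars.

Rearranging supply gives Qs = 8P - 45. Setting quantity demanded equal to quantity supplied, 3405 - 7P = 8P - 45, gives P* = 230 and Q* = 1795.
The ceiling of 111 is below the equilibrium price 230, so it binds.
At P = 111: Qd = 3405 - 7·111 = 2628 and Qs = 8·111 - 45 = 843.
Quantity traded falls to 843. At Q = 843 the demand price is (3405 - 843)/7 = 366 and the supply price is (45 + 843)/8 = 111.
Deadweight loss = ½ · (366 - 111) · (1795 - 843) = ½ · 255 · 952 = 121380.

121380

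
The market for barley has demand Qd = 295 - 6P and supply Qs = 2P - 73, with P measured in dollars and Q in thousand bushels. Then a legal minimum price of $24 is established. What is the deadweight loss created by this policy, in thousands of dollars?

Equilibrium: 295 - 6P = 2P - 73, so 368 = 8P and P* = 46, Q* = 19.
The floor of 24 is below the equilibrium price 46, so it is not binding; the market clears at P* = 46, Q* = 19.
Since the control does not bind, no trades are prevented and deadweight loss is zero.

0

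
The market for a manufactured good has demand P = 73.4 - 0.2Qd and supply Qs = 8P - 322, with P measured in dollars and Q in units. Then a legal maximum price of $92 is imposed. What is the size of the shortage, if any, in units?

0

Rearranging demand gives Qd = 367 - 5P. Equilibrium: 367 - 5P = 8P - 322, so 689 = 13P and P* = 53, Q* = 102.
The ceiling of 92 is above the equilibrium price 53, so it is not binding; the market clears at P* = 53, Q* = 102.
Since the control does not bind, there is no shortage.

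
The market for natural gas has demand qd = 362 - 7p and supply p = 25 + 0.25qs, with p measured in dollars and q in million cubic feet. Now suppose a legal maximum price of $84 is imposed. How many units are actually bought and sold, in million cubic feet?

Rearranging supply gives qs = 4p - 100. Equilibrium: 362 - 7p = 4p - 100, so 462 = 11p and p* = 42, q* = 68.
Since 84 is above p* = 42, the ceiling does not bind and the free-market outcome prevails.

68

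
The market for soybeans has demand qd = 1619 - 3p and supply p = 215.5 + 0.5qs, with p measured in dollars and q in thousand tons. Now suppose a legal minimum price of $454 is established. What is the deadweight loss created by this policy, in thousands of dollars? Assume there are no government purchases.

Rearranging supply gives qs = 2p - 431. Setting quantity demanded equal to quantity supplied, 1619 - 3p = 2p - 431, gives p* = 410 and q* = 389.
Because the floor (454) lies above the market-clearing price, it is binding.
At p = 454: qd = 1619 - 3·454 = 257 and qs = 2·454 - 431 = 477.
Quantity traded falls to 257. At q = 257 the demand price is (1619 - 257)/3 = 454 and the supply price is (431 + 257)/2 = 344.
Deadweight loss = ½ · (454 - 344) · (389 - 257) = ½ · 110 · 132 = 7260.

7260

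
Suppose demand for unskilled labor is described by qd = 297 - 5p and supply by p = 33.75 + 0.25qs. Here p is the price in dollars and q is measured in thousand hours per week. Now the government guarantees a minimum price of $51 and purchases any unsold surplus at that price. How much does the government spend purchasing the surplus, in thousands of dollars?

Rearranging supply gives qs = 4p - 135. Without the control the market clears where 297 - 5p = 4p - 135, i.e. p* = 48 and q* = 57.
The floor of 51 is above the equilibrium price 48, so it binds.
At p = 51: qd = 297 - 5·51 = 42 and qs = 4·51 - 135 = 69.
Surplus = qs - qd = 27.
Government expenditure = surplus × support price = 27 × 51 = 1377.

1377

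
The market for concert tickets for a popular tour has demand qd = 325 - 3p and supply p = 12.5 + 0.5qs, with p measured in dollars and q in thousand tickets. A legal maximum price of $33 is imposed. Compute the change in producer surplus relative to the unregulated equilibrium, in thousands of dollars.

Rearranging supply gives qs = 2p - 25. In a free market, 325 - 3p = 2p - 25 gives the equilibrium p* = 70, q* = 115.
The ceiling of 33 is below the equilibrium price 70, so it binds.
At p = 33: qd = 325 - 3·33 = 226 and qs = 2·33 - 25 = 41.
Producer surplus without the control is ½ · (70 - 12.5) · 115 = 3306.25.
With the ceiling, producers sell 41 units at 33, so PS = ½ · (33 - 12.5) · 41 = 420.25.
Change in producer surplus = 420.25 - 3306.25 = -2886.

-2886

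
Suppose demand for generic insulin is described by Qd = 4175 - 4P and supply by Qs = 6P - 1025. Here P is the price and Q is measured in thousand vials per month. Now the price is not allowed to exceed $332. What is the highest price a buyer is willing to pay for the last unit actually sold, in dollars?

802

Equilibrium: 4175 - 4P = 6P - 1025, so 5200 = 10P and P* = 520, Q* = 2095.
Since 332 < 520, the ceiling is binding.
At P = 332: Qd = 4175 - 4·332 = 2847 and Qs = 6·332 - 1025 = 967.
Only 967 units reach the market. On the demand curve, the marginal buyer's willingness to pay at Q = 967 is (4175 - 967)/4 = 802.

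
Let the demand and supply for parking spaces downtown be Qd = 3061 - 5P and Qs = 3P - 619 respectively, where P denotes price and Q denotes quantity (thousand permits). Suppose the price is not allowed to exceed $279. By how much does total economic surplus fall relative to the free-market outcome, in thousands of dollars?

78626.4

Equilibrium: 3061 - 5P = 3P - 619, so 3680 = 8P and P* = 460, Q* = 761.
Since 279 < 460, the ceiling is binding.
At P = 279: Qd = 3061 - 5·279 = 1666 and Qs = 3·279 - 619 = 218.
Quantity traded falls to 218. At Q = 218 the demand price is (3061 - 218)/5 = 568.6 and the supply price is (619 + 218)/3 = 279.
Deadweight loss = ½ · (568.6 - 279) · (761 - 218) = ½ · 289.6 · 543 = 78626.4.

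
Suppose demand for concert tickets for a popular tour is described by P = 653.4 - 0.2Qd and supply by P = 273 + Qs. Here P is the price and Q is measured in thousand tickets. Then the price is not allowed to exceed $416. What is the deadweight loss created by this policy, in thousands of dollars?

18165.6

Rearranging demand gives Qd = 3267 - 5P; rearranging supply gives Qs = P - 273. Equilibrium: 3267 - 5P = P - 273, so 3540 = 6P and P* = 590, Q* = 317.
Since 416 < 590, the ceiling is binding.
At P = 416: Qd = 3267 - 5·416 = 1187 and Qs = 416 - 273 = 143.
Quantity traded falls to 143. At Q = 143 the demand price is (3267 - 143)/5 = 624.8 and the supply price is 273 + 143 = 416.
Deadweight loss = ½ · (624.8 - 416) · (317 - 143) = ½ · 208.8 · 174 = 18165.6.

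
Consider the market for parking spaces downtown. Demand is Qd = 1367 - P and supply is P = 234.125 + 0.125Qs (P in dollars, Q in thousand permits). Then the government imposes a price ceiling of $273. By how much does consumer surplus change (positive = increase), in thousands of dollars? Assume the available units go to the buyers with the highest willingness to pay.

Rearranging supply gives Qs = 8P - 1873. Setting quantity demanded equal to quantity supplied, 1367 - P = 8P - 1873, gives P* = 360 and Q* = 1007.
Since 273 < 360, the ceiling is binding.
At P = 273: Qd = 1367 - 273 = 1094 and Qs = 8·273 - 1873 = 311.
Consumer surplus without the control is ½ · (1367 - 360) · 1007 = 507024.5.
With the ceiling, 311 units are sold at 273 (assume they go to the highest-value buyers). The demand price at Q = 311 is 1056, so CS = ½ · [(1367 - 273) + (1056 - 273)] · 311 = 291873.5.
Change in consumer surplus = 291873.5 - 507024.5 = -215151.

-215151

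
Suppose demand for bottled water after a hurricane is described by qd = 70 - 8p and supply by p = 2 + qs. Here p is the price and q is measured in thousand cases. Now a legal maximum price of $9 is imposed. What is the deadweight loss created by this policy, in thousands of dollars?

Rearranging supply gives qs = p - 2. Setting quantity demanded equal to quantity supplied, 70 - 8p = p - 2, gives p* = 8 and q* = 6.
Since 9 is above p* = 8, the ceiling does not bind and the free-market outcome prevails.
Since the control does not bind, no trades are prevented and deadweight loss is zero.

0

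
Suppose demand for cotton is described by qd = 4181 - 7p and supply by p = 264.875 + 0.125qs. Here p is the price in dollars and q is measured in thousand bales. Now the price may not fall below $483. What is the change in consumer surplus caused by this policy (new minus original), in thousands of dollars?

Rearranging supply gives qs = 8p - 2119. Setting quantity demanded equal to quantity supplied, 4181 - 7p = 8p - 2119, gives p* = 420 and q* = 1241.
The floor of 483 is above the equilibrium price 420, so it binds.
At p = 483: qd = 4181 - 7·483 = 800 and qs = 8·483 - 2119 = 1745.
Consumer surplus without the control is ½ · (4181/7 - 420) · 1241 = 1540081/14.
With the floor, consumers buy 800 units at 483, so CS = ½ · (4181/7 - 483) · 800 = 320000/7.
Change in consumer surplus = 320000/7 - 1540081/14 = -64291.5.

-64291.5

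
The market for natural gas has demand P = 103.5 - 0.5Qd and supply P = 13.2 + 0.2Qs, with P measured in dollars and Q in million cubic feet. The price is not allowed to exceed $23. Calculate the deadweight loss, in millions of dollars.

Rearranging demand gives Qd = 207 - 2P; rearranging supply gives Qs = 5P - 66. Equilibrium: 207 - 2P = 5P - 66, so 273 = 7P and P* = 39, Q* = 129.
The ceiling of 23 is below the equilibrium price 39, so it binds.
At P = 23: Qd = 207 - 2·23 = 161 and Qs = 5·23 - 66 = 49.
Quantity traded falls to 49. At Q = 49 the demand price is (207 - 49)/2 = 79 and the supply price is (66 + 49)/5 = 23.
Deadweight loss = ½ · (79 - 23) · (129 - 49) = ½ · 56 · 80 = 2240.

2240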